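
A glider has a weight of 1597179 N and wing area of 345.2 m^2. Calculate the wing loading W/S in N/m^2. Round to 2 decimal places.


Step 1: Wing loading = W / S = 1597179 / 345.2
Step 2: Wing loading = 4626.82 N/m^2

4626.82


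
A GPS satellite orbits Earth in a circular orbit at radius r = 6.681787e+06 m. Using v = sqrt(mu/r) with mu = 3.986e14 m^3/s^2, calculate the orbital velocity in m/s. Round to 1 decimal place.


Step 1: mu / r = 3.986e14 / 6.681787e+06 = 59654700.1573
Step 2: v = sqrt(59654700.1573) = 7723.6 m/s

7723.6


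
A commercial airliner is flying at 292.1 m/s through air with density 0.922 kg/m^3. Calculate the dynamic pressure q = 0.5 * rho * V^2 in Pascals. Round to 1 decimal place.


Step 1: V^2 = 292.1^2 = 85322.41
Step 2: q = 0.5 * 0.922 * 85322.41
Step 3: q = 39333.6 Pa

39333.6


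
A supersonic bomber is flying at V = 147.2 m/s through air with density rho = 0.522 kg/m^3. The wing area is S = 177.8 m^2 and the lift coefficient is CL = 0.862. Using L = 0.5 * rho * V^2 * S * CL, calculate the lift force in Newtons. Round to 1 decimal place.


Step 1: Calculate dynamic pressure q = 0.5 * 0.522 * 147.2^2 = 0.5 * 0.522 * 21667.84 = 5655.3062 Pa
Step 2: Multiply by wing area and lift coefficient: L = 5655.3062 * 177.8 * 0.862
Step 3: L = 1005513.4495 * 0.862 = 866752.6 N

866752.6


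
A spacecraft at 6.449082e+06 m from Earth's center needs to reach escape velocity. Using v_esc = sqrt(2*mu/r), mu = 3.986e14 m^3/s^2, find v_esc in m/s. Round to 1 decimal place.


Step 1: 2*mu/r = 2 * 3.986e14 / 6.449082e+06 = 123614492.7294
Step 2: v_esc = sqrt(123614492.7294) = 11118.2 m/s

11118.2


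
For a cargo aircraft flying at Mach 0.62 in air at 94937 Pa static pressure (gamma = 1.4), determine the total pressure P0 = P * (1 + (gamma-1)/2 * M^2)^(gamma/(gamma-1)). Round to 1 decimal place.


Step 1: (gamma-1)/2 * M^2 = 0.2 * 0.3844 = 0.07688
Step 2: 1 + 0.07688 = 1.07688
Step 3: Exponent gamma/(gamma-1) = 3.5
Step 4: P0 = 94937 * 1.07688^3.5 = 123032.9 Pa

123032.9


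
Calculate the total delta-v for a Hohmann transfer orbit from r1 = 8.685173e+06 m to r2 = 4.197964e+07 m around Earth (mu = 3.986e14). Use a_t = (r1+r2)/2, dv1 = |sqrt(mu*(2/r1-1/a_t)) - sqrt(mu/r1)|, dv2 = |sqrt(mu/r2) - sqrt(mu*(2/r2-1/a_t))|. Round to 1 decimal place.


Step 1: Transfer semi-major axis a_t = (8.685173e+06 + 4.197964e+07) / 2 = 2.533241e+07 m
Step 2: v1 (circular at r1) = sqrt(mu/r1) = 6774.53 m/s
Step 3: v_t1 = sqrt(mu*(2/r1 - 1/a_t)) = 8720.88 m/s
Step 4: dv1 = |8720.88 - 6774.53| = 1946.35 m/s
Step 5: v2 (circular at r2) = 3081.41 m/s, v_t2 = 1804.26 m/s
Step 6: dv2 = |3081.41 - 1804.26| = 1277.14 m/s
Step 7: Total delta-v = 1946.35 + 1277.14 = 3223.5 m/s

3223.5


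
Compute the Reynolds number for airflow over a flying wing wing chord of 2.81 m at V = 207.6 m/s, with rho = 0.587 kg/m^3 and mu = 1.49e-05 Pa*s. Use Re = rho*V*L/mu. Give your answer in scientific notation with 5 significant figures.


Step 1: Numerator = rho * V * L = 0.587 * 207.6 * 2.81 = 342.429972
Step 2: Re = 342.429972 / 1.49e-05
Step 3: Re = 2.2982e+07

2.2982e+07


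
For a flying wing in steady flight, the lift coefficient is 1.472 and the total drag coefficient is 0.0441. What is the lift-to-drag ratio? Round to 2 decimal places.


Step 1: L/D = CL / CD = 1.472 / 0.0441
Step 2: L/D = 33.38

33.38


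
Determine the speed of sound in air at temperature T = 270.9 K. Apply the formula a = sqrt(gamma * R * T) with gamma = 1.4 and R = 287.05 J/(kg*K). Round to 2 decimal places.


Step 1: gamma * R * T = 1.4 * 287.05 * 270.9 = 108866.583
Step 2: a = sqrt(108866.583) = 329.95 m/s

329.95


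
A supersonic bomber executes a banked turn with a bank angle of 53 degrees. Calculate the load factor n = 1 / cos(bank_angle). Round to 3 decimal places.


Step 1: Convert 53 degrees to radians = 0.925025
Step 2: cos(53 deg) = 0.601815
Step 3: n = 1 / 0.601815 = 1.662

1.662


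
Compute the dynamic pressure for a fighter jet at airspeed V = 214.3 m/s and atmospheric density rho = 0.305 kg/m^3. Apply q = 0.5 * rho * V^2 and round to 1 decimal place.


Step 1: V^2 = 214.3^2 = 45924.49
Step 2: q = 0.5 * 0.305 * 45924.49
Step 3: q = 7003.5 Pa

7003.5


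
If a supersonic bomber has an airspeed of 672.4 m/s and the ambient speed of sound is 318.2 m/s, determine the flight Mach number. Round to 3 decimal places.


Step 1: M = V / a = 672.4 / 318.2
Step 2: M = 2.113

2.113


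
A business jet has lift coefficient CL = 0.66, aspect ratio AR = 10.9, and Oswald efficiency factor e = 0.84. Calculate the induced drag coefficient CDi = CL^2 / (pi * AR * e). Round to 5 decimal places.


Step 1: CL^2 = 0.66^2 = 0.4356
Step 2: pi * AR * e = 3.14159 * 10.9 * 0.84 = 28.764422
Step 3: CDi = 0.4356 / 28.764422 = 0.01514

0.01514


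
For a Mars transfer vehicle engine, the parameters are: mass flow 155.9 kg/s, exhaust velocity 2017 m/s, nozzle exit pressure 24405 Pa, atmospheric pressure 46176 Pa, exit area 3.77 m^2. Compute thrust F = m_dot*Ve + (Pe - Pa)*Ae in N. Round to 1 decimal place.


Step 1: Momentum thrust = m_dot * Ve = 155.9 * 2017 = 314450.3 N
Step 2: Pressure thrust = (Pe - Pa) * Ae = (24405 - 46176) * 3.77 = -82076.67 N
Step 3: Total thrust F = 314450.3 + -82076.67 = 232373.6 N

232373.6


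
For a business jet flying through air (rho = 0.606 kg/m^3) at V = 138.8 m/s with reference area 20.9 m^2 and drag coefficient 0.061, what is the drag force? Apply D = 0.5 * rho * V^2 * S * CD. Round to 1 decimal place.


Step 1: Dynamic pressure q = 0.5 * 0.606 * 138.8^2 = 5837.4283 Pa
Step 2: Drag D = q * S * CD = 5837.4283 * 20.9 * 0.061
Step 3: D = 7442.1 N

7442.1


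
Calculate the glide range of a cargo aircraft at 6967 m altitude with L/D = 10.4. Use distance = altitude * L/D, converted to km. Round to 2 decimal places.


Step 1: Glide distance = altitude * L/D = 6967 * 10.4 = 72456.8 m
Step 2: Convert to km: 72456.8 / 1000 = 72.46 km

72.46


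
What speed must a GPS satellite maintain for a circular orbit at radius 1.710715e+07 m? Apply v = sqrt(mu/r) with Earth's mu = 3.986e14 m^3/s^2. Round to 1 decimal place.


Step 1: mu / r = 3.986e14 / 1.710715e+07 = 23300199.0396
Step 2: v = sqrt(23300199.0396) = 4827.0 m/s

4827.0


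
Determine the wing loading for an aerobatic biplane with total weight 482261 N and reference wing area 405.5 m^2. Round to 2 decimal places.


Step 1: Wing loading = W / S = 482261 / 405.5
Step 2: Wing loading = 1189.30 N/m^2

1189.30


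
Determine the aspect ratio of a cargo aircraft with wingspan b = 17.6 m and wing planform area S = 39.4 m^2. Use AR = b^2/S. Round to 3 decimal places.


Step 1: b^2 = 17.6^2 = 309.76
Step 2: AR = 309.76 / 39.4 = 7.862

7.862


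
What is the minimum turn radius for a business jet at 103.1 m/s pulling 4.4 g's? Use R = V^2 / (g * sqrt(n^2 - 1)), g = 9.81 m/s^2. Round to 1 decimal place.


Step 1: V^2 = 103.1^2 = 10629.61
Step 2: n^2 - 1 = 4.4^2 - 1 = 18.36
Step 3: sqrt(18.36) = 4.284857
Step 4: R = 10629.61 / (9.81 * 4.284857) = 252.9 m

252.9


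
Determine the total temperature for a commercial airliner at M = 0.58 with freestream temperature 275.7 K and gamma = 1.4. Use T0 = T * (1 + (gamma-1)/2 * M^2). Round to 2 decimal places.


Step 1: (gamma-1)/2 = 0.2
Step 2: M^2 = 0.3364
Step 3: 1 + 0.2 * 0.3364 = 1.06728
Step 4: T0 = 275.7 * 1.06728 = 294.25 K

294.25


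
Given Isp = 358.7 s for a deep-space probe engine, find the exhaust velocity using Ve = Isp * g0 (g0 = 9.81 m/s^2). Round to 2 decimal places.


Step 1: Ve = Isp * g0 = 358.7 * 9.81
Step 2: Ve = 3518.85 m/s

3518.85


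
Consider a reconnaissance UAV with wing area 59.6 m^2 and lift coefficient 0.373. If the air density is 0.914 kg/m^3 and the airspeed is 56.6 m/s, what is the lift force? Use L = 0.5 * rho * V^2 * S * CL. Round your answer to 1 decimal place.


Step 1: Calculate dynamic pressure q = 0.5 * 0.914 * 56.6^2 = 0.5 * 0.914 * 3203.56 = 1464.0269 Pa
Step 2: Multiply by wing area and lift coefficient: L = 1464.0269 * 59.6 * 0.373
Step 3: L = 87256.0044 * 0.373 = 32546.5 N

32546.5


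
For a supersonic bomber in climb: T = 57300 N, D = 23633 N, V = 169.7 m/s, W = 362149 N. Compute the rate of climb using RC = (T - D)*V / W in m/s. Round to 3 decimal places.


Step 1: Excess thrust = T - D = 57300 - 23633 = 33667 N
Step 2: Excess power = 33667 * 169.7 = 5713289.9 W
Step 3: RC = 5713289.9 / 362149 = 15.776 m/s

15.776


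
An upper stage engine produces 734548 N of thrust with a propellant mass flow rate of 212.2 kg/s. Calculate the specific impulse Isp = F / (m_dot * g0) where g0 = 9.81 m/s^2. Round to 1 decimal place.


Step 1: m_dot * g0 = 212.2 * 9.81 = 2081.68
Step 2: Isp = 734548 / 2081.68 = 352.9 s

352.9


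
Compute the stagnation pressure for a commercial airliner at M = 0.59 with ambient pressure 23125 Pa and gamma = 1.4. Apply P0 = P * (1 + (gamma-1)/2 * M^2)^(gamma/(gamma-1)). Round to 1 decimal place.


Step 1: (gamma-1)/2 * M^2 = 0.2 * 0.3481 = 0.06962
Step 2: 1 + 0.06962 = 1.06962
Step 3: Exponent gamma/(gamma-1) = 3.5
Step 4: P0 = 23125 * 1.06962^3.5 = 29267.5 Pa

29267.5


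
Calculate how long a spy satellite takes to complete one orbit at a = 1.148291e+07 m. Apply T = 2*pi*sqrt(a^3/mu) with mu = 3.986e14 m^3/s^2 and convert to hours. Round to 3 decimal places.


Step 1: a^3 / mu = 1.514105e+21 / 3.986e14 = 3.798556e+06
Step 2: sqrt(3.798556e+06) = 1948.9886 s
Step 3: T = 2*pi * 1948.9886 = 12245.86 s
Step 4: T in hours = 12245.86 / 3600 = 3.402 hours

3.402


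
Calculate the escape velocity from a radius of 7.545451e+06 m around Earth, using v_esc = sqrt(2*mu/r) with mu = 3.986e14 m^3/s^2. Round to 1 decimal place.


Step 1: 2*mu/r = 2 * 3.986e14 / 7.545451e+06 = 105653061.6924
Step 2: v_esc = sqrt(105653061.6924) = 10278.8 m/s

10278.8


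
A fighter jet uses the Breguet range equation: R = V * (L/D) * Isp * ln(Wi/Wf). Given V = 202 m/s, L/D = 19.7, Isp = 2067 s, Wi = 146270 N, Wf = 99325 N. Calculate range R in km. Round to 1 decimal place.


Step 1: Coefficient = V * (L/D) * Isp = 202 * 19.7 * 2067 = 8225419.8 m
Step 2: Wi/Wf = 146270 / 99325 = 1.47264
Step 3: ln(1.47264) = 0.387057
Step 4: R = 8225419.8 * 0.387057 = 3183705.7 m = 3183.7 km

3183.7


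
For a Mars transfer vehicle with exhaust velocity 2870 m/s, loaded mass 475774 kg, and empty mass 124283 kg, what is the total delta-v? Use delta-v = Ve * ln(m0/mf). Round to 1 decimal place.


Step 1: Mass ratio m0/mf = 475774 / 124283 = 3.82815
Step 2: ln(3.82815) = 1.342382
Step 3: delta-v = 2870 * 1.342382 = 3852.6 m/s

3852.6


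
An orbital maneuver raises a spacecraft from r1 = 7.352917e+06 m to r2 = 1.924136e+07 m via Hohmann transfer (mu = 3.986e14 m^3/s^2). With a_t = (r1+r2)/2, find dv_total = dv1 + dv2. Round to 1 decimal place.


Step 1: Transfer semi-major axis a_t = (7.352917e+06 + 1.924136e+07) / 2 = 1.329714e+07 m
Step 2: v1 (circular at r1) = sqrt(mu/r1) = 7362.73 m/s
Step 3: v_t1 = sqrt(mu*(2/r1 - 1/a_t)) = 8856.82 m/s
Step 4: dv1 = |8856.82 - 7362.73| = 1494.09 m/s
Step 5: v2 (circular at r2) = 4551.46 m/s, v_t2 = 3384.55 m/s
Step 6: dv2 = |4551.46 - 3384.55| = 1166.91 m/s
Step 7: Total delta-v = 1494.09 + 1166.91 = 2661.0 m/s

2661.0


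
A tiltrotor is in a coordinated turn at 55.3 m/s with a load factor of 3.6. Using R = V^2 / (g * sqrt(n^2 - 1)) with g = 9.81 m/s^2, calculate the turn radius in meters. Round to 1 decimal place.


Step 1: V^2 = 55.3^2 = 3058.09
Step 2: n^2 - 1 = 3.6^2 - 1 = 11.96
Step 3: sqrt(11.96) = 3.458323
Step 4: R = 3058.09 / (9.81 * 3.458323) = 90.1 m

90.1


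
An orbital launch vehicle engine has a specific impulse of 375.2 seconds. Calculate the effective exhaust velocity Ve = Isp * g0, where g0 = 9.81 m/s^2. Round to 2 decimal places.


Step 1: Ve = Isp * g0 = 375.2 * 9.81
Step 2: Ve = 3680.71 m/s

3680.71


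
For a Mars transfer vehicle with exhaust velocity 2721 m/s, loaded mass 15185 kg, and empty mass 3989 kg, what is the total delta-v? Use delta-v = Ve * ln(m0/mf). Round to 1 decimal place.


Step 1: Mass ratio m0/mf = 15185 / 3989 = 3.806718
Step 2: ln(3.806718) = 1.336768
Step 3: delta-v = 2721 * 1.336768 = 3637.3 m/s

3637.3


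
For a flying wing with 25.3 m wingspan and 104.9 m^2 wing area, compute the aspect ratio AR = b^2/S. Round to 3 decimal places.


Step 1: b^2 = 25.3^2 = 640.09
Step 2: AR = 640.09 / 104.9 = 6.102

6.102


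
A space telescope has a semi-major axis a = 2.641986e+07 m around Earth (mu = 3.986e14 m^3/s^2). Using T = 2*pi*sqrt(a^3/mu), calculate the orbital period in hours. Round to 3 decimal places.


Step 1: a^3 / mu = 1.844130e+22 / 3.986e14 = 4.626518e+07
Step 2: sqrt(4.626518e+07) = 6801.8511 s
Step 3: T = 2*pi * 6801.8511 = 42737.29 s
Step 4: T in hours = 42737.29 / 3600 = 11.871 hours

11.871


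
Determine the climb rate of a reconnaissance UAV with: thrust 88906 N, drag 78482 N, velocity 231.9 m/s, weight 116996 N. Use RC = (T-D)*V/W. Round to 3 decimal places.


Step 1: Excess thrust = T - D = 88906 - 78482 = 10424 N
Step 2: Excess power = 10424 * 231.9 = 2417325.6 W
Step 3: RC = 2417325.6 / 116996 = 20.662 m/s

20.662


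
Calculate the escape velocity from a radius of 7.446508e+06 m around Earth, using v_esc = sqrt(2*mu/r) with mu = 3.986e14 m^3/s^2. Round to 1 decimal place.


Step 1: 2*mu/r = 2 * 3.986e14 / 7.446508e+06 = 107056891.633
Step 2: v_esc = sqrt(107056891.633) = 10346.8 m/s

10346.8


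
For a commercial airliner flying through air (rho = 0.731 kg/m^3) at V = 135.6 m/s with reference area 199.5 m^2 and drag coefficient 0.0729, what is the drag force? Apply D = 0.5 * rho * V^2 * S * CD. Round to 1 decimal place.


Step 1: Dynamic pressure q = 0.5 * 0.731 * 135.6^2 = 6720.5801 Pa
Step 2: Drag D = q * S * CD = 6720.5801 * 199.5 * 0.0729
Step 3: D = 97741.1 N

97741.1


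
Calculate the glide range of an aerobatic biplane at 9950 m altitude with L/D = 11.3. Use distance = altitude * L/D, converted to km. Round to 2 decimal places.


Step 1: Glide distance = altitude * L/D = 9950 * 11.3 = 112435.0 m
Step 2: Convert to km: 112435.0 / 1000 = 112.44 km

112.44


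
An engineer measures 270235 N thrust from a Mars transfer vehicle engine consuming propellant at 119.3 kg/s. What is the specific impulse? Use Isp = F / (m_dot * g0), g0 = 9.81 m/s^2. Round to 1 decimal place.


Step 1: m_dot * g0 = 119.3 * 9.81 = 1170.33
Step 2: Isp = 270235 / 1170.33 = 230.9 s

230.9


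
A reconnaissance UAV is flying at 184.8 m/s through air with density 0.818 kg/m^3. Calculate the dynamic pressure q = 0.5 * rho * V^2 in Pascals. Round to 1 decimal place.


Step 1: V^2 = 184.8^2 = 34151.04
Step 2: q = 0.5 * 0.818 * 34151.04
Step 3: q = 13967.8 Pa

13967.8


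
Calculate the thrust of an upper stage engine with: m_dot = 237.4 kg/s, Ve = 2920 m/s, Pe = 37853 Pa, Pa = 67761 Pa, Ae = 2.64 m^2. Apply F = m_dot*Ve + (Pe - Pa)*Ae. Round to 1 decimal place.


Step 1: Momentum thrust = m_dot * Ve = 237.4 * 2920 = 693208.0 N
Step 2: Pressure thrust = (Pe - Pa) * Ae = (37853 - 67761) * 2.64 = -78957.12 N
Step 3: Total thrust F = 693208.0 + -78957.12 = 614250.9 N

614250.9


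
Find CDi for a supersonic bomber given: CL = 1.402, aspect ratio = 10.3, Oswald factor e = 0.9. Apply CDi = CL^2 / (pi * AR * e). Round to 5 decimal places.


Step 1: CL^2 = 1.402^2 = 1.965604
Step 2: pi * AR * e = 3.14159 * 10.3 * 0.9 = 29.122564
Step 3: CDi = 1.965604 / 29.122564 = 0.06749

0.06749


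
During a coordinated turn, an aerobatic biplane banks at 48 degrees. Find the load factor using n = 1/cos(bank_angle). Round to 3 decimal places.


Step 1: Convert 48 degrees to radians = 0.837758
Step 2: cos(48 deg) = 0.669131
Step 3: n = 1 / 0.669131 = 1.494

1.494


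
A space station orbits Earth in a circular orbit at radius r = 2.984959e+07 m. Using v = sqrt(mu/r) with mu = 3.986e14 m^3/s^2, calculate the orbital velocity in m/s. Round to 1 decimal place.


Step 1: mu / r = 3.986e14 / 2.984959e+07 = 13353617.2524
Step 2: v = sqrt(13353617.2524) = 3654.3 m/s

3654.3


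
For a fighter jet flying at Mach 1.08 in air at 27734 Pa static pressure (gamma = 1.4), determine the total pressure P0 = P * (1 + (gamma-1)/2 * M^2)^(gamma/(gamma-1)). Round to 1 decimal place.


Step 1: (gamma-1)/2 * M^2 = 0.2 * 1.1664 = 0.23328
Step 2: 1 + 0.23328 = 1.23328
Step 3: Exponent gamma/(gamma-1) = 3.5
Step 4: P0 = 27734 * 1.23328^3.5 = 57773.5 Pa

57773.5


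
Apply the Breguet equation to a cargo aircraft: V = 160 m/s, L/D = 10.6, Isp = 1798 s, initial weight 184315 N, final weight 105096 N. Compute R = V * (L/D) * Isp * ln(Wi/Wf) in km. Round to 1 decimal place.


Step 1: Coefficient = V * (L/D) * Isp = 160 * 10.6 * 1798 = 3049408.0 m
Step 2: Wi/Wf = 184315 / 105096 = 1.753777
Step 3: ln(1.753777) = 0.561772
Step 4: R = 3049408.0 * 0.561772 = 1713072.1 m = 1713.1 km

1713.1


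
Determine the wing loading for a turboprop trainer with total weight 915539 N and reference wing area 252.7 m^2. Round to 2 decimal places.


Step 1: Wing loading = W / S = 915539 / 252.7
Step 2: Wing loading = 3623.03 N/m^2

3623.03


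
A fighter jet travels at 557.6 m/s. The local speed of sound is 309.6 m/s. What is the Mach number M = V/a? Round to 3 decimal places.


Step 1: M = V / a = 557.6 / 309.6
Step 2: M = 1.801

1.801


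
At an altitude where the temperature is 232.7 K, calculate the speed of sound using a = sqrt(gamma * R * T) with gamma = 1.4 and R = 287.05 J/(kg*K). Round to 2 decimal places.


Step 1: gamma * R * T = 1.4 * 287.05 * 232.7 = 93515.149
Step 2: a = sqrt(93515.149) = 305.80 m/s

305.80


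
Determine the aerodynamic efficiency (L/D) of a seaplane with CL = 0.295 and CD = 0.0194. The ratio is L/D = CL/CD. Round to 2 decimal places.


Step 1: L/D = CL / CD = 0.295 / 0.0194
Step 2: L/D = 15.21

15.21


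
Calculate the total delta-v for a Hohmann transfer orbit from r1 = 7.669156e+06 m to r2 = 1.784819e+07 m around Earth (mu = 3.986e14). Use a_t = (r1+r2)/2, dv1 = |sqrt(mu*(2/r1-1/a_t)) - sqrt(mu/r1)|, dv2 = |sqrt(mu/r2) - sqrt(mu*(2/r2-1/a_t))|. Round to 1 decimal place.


Step 1: Transfer semi-major axis a_t = (7.669156e+06 + 1.784819e+07) / 2 = 1.275867e+07 m
Step 2: v1 (circular at r1) = sqrt(mu/r1) = 7209.33 m/s
Step 3: v_t1 = sqrt(mu*(2/r1 - 1/a_t)) = 8526.86 m/s
Step 4: dv1 = |8526.86 - 7209.33| = 1317.53 m/s
Step 5: v2 (circular at r2) = 4725.76 m/s, v_t2 = 3663.89 m/s
Step 6: dv2 = |4725.76 - 3663.89| = 1061.87 m/s
Step 7: Total delta-v = 1317.53 + 1061.87 = 2379.4 m/s

2379.4


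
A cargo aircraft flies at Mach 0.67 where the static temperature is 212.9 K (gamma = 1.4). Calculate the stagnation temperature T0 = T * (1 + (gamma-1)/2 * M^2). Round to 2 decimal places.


Step 1: (gamma-1)/2 = 0.2
Step 2: M^2 = 0.4489
Step 3: 1 + 0.2 * 0.4489 = 1.08978
Step 4: T0 = 212.9 * 1.08978 = 232.01 K

232.01


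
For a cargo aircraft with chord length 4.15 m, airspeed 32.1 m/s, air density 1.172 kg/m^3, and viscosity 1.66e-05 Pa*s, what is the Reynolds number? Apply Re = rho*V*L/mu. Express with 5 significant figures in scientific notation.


Step 1: Numerator = rho * V * L = 1.172 * 32.1 * 4.15 = 156.12798
Step 2: Re = 156.12798 / 1.66e-05
Step 3: Re = 9.4053e+06

9.4053e+06


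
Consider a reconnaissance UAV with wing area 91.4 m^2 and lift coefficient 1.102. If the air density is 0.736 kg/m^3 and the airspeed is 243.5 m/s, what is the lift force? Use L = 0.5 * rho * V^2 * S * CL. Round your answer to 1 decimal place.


Step 1: Calculate dynamic pressure q = 0.5 * 0.736 * 243.5^2 = 0.5 * 0.736 * 59292.25 = 21819.548 Pa
Step 2: Multiply by wing area and lift coefficient: L = 21819.548 * 91.4 * 1.102
Step 3: L = 1994306.6872 * 1.102 = 2197726.0 N

2197726.0


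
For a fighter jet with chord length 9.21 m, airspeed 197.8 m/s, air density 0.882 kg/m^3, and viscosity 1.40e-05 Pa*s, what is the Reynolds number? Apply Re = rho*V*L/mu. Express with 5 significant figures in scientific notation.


Step 1: Numerator = rho * V * L = 0.882 * 197.8 * 9.21 = 1606.772916
Step 2: Re = 1606.772916 / 1.40e-05
Step 3: Re = 1.1477e+08

1.1477e+08


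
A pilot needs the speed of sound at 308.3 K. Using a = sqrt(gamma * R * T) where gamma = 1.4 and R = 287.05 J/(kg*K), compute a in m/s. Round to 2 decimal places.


Step 1: gamma * R * T = 1.4 * 287.05 * 308.3 = 123896.521
Step 2: a = sqrt(123896.521) = 351.99 m/s

351.99


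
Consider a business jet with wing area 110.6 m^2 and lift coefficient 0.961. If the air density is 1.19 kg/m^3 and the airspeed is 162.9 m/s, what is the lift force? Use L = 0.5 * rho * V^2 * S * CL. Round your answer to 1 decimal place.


Step 1: Calculate dynamic pressure q = 0.5 * 1.19 * 162.9^2 = 0.5 * 1.19 * 26536.41 = 15789.164 Pa
Step 2: Multiply by wing area and lift coefficient: L = 15789.164 * 110.6 * 0.961
Step 3: L = 1746281.5329 * 0.961 = 1678176.6 N

1678176.6


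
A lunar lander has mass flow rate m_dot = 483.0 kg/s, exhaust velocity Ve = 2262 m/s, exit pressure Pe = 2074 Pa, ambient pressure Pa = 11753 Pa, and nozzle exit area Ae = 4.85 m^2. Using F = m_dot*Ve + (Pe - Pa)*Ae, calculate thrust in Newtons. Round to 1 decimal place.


Step 1: Momentum thrust = m_dot * Ve = 483.0 * 2262 = 1092546.0 N
Step 2: Pressure thrust = (Pe - Pa) * Ae = (2074 - 11753) * 4.85 = -46943.15 N
Step 3: Total thrust F = 1092546.0 + -46943.15 = 1045602.9 N

1045602.9


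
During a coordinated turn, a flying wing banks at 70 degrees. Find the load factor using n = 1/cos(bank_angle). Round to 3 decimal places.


Step 1: Convert 70 degrees to radians = 1.22173
Step 2: cos(70 deg) = 0.34202
Step 3: n = 1 / 0.34202 = 2.924

2.924


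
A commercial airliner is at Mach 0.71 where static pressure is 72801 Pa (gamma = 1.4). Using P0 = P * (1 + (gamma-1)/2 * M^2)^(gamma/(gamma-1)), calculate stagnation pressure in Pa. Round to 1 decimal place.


Step 1: (gamma-1)/2 * M^2 = 0.2 * 0.5041 = 0.10082
Step 2: 1 + 0.10082 = 1.10082
Step 3: Exponent gamma/(gamma-1) = 3.5
Step 4: P0 = 72801 * 1.10082^3.5 = 101893.0 Pa

101893.0


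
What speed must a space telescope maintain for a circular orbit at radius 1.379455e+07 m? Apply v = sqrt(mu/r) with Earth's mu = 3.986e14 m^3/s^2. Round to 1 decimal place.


Step 1: mu / r = 3.986e14 / 1.379455e+07 = 28895469.5876
Step 2: v = sqrt(28895469.5876) = 5375.5 m/s

5375.5


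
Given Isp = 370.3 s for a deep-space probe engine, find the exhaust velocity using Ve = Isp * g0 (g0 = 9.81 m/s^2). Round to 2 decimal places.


Step 1: Ve = Isp * g0 = 370.3 * 9.81
Step 2: Ve = 3632.64 m/s

3632.64


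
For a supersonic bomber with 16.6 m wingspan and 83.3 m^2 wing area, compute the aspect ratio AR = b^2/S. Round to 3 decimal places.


Step 1: b^2 = 16.6^2 = 275.56
Step 2: AR = 275.56 / 83.3 = 3.308

3.308


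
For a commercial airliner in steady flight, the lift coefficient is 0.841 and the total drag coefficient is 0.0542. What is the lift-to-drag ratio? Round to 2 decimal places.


Step 1: L/D = CL / CD = 0.841 / 0.0542
Step 2: L/D = 15.52

15.52


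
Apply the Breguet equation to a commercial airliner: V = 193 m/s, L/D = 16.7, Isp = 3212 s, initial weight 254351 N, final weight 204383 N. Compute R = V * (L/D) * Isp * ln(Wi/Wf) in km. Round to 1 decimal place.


Step 1: Coefficient = V * (L/D) * Isp = 193 * 16.7 * 3212 = 10352597.2 m
Step 2: Wi/Wf = 254351 / 204383 = 1.244482
Step 3: ln(1.244482) = 0.21872
Step 4: R = 10352597.2 * 0.21872 = 2264315.1 m = 2264.3 km

2264.3


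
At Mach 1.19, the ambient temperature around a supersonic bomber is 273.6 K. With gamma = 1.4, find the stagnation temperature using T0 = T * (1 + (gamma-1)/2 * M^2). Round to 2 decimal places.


Step 1: (gamma-1)/2 = 0.2
Step 2: M^2 = 1.4161
Step 3: 1 + 0.2 * 1.4161 = 1.28322
Step 4: T0 = 273.6 * 1.28322 = 351.09 K

351.09


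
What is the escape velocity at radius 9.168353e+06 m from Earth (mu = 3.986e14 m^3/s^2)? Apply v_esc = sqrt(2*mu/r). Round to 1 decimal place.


Step 1: 2*mu/r = 2 * 3.986e14 / 9.168353e+06 = 86951276.8542
Step 2: v_esc = sqrt(86951276.8542) = 9324.8 m/s

9324.8


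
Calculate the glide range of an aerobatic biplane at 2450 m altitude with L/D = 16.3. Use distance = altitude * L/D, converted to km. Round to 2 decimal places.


Step 1: Glide distance = altitude * L/D = 2450 * 16.3 = 39935.0 m
Step 2: Convert to km: 39935.0 / 1000 = 39.94 km

39.94


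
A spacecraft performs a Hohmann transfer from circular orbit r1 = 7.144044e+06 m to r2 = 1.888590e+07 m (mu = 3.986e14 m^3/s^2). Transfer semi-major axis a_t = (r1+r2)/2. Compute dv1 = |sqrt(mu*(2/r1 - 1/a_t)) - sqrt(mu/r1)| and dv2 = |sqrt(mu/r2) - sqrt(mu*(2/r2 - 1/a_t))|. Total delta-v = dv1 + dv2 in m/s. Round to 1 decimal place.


Step 1: Transfer semi-major axis a_t = (7.144044e+06 + 1.888590e+07) / 2 = 1.301497e+07 m
Step 2: v1 (circular at r1) = sqrt(mu/r1) = 7469.59 m/s
Step 3: v_t1 = sqrt(mu*(2/r1 - 1/a_t)) = 8997.95 m/s
Step 4: dv1 = |8997.95 - 7469.59| = 1528.37 m/s
Step 5: v2 (circular at r2) = 4594.09 m/s, v_t2 = 3403.69 m/s
Step 6: dv2 = |4594.09 - 3403.69| = 1190.4 m/s
Step 7: Total delta-v = 1528.37 + 1190.4 = 2718.8 m/s

2718.8


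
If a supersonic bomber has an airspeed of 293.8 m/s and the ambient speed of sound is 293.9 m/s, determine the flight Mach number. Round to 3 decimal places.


Step 1: M = V / a = 293.8 / 293.9
Step 2: M = 1.000

1.000


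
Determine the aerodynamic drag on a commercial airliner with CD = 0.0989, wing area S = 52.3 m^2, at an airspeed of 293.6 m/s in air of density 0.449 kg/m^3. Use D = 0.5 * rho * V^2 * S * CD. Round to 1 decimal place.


Step 1: Dynamic pressure q = 0.5 * 0.449 * 293.6^2 = 19352.1155 Pa
Step 2: Drag D = q * S * CD = 19352.1155 * 52.3 * 0.0989
Step 3: D = 100098.2 N

100098.2


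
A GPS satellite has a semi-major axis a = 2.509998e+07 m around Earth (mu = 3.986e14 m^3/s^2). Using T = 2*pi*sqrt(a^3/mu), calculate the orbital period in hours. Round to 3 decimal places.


Step 1: a^3 / mu = 1.581321e+22 / 3.986e14 = 3.967188e+07
Step 2: sqrt(3.967188e+07) = 6298.5621 s
Step 3: T = 2*pi * 6298.5621 = 39575.03 s
Step 4: T in hours = 39575.03 / 3600 = 10.993 hours

10.993


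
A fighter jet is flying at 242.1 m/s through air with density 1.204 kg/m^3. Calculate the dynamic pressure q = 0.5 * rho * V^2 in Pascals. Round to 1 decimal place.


Step 1: V^2 = 242.1^2 = 58612.41
Step 2: q = 0.5 * 1.204 * 58612.41
Step 3: q = 35284.7 Pa

35284.7


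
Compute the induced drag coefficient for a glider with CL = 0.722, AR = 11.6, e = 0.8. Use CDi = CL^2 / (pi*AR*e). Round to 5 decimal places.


Step 1: CL^2 = 0.722^2 = 0.521284
Step 2: pi * AR * e = 3.14159 * 11.6 * 0.8 = 29.15398
Step 3: CDi = 0.521284 / 29.15398 = 0.01788

0.01788


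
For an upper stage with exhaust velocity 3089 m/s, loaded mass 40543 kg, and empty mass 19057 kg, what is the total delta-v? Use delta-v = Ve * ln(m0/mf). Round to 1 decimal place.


Step 1: Mass ratio m0/mf = 40543 / 19057 = 2.12746
Step 2: ln(2.12746) = 0.754929
Step 3: delta-v = 3089 * 0.754929 = 2332.0 m/s

2332.0


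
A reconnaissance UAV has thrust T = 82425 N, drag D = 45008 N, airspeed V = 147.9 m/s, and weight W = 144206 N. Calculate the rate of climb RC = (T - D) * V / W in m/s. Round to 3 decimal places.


Step 1: Excess thrust = T - D = 82425 - 45008 = 37417 N
Step 2: Excess power = 37417 * 147.9 = 5533974.3 W
Step 3: RC = 5533974.3 / 144206 = 38.375 m/s

38.375


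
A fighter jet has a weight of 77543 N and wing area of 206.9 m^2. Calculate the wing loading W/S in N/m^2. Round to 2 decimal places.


Step 1: Wing loading = W / S = 77543 / 206.9
Step 2: Wing loading = 374.78 N/m^2

374.78


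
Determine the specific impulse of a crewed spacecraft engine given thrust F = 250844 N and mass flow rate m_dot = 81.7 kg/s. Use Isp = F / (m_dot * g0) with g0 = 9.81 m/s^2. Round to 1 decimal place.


Step 1: m_dot * g0 = 81.7 * 9.81 = 801.48
Step 2: Isp = 250844 / 801.48 = 313.0 s

313.0


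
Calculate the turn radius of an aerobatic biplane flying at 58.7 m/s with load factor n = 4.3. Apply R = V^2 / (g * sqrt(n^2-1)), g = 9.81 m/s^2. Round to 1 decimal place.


Step 1: V^2 = 58.7^2 = 3445.69
Step 2: n^2 - 1 = 4.3^2 - 1 = 17.49
Step 3: sqrt(17.49) = 4.182105
Step 4: R = 3445.69 / (9.81 * 4.182105) = 84.0 m

84.0


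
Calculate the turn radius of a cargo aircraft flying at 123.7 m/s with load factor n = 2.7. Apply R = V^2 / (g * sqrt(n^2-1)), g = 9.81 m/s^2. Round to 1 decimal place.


Step 1: V^2 = 123.7^2 = 15301.69
Step 2: n^2 - 1 = 2.7^2 - 1 = 6.29
Step 3: sqrt(6.29) = 2.507987
Step 4: R = 15301.69 / (9.81 * 2.507987) = 621.9 m

621.9


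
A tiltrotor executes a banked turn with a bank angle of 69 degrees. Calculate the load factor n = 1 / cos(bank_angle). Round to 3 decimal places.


Step 1: Convert 69 degrees to radians = 1.204277
Step 2: cos(69 deg) = 0.358368
Step 3: n = 1 / 0.358368 = 2.790

2.790


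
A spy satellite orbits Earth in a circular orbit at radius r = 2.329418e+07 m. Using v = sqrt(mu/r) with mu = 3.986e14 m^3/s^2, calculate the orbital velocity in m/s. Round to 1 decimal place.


Step 1: mu / r = 3.986e14 / 2.329418e+07 = 17111570.3579
Step 2: v = sqrt(17111570.3579) = 4136.6 m/s

4136.6


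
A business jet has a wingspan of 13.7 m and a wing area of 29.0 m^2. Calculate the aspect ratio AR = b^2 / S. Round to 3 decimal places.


Step 1: b^2 = 13.7^2 = 187.69
Step 2: AR = 187.69 / 29.0 = 6.472

6.472


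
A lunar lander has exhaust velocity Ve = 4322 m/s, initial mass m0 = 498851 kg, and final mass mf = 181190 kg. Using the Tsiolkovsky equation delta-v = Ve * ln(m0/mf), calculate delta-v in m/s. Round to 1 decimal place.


Step 1: Mass ratio m0/mf = 498851 / 181190 = 2.753193
Step 2: ln(2.753193) = 1.012761
Step 3: delta-v = 4322 * 1.012761 = 4377.2 m/s

4377.2


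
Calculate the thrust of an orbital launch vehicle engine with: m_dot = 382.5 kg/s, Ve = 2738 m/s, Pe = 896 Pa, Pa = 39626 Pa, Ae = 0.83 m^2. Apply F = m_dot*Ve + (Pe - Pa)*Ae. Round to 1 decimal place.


Step 1: Momentum thrust = m_dot * Ve = 382.5 * 2738 = 1047285.0 N
Step 2: Pressure thrust = (Pe - Pa) * Ae = (896 - 39626) * 0.83 = -32145.90 N
Step 3: Total thrust F = 1047285.0 + -32145.90 = 1015139.1 N

1015139.1


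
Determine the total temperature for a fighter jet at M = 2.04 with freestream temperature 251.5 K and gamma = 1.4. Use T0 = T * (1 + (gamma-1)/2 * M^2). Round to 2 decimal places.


Step 1: (gamma-1)/2 = 0.2
Step 2: M^2 = 4.1616
Step 3: 1 + 0.2 * 4.1616 = 1.83232
Step 4: T0 = 251.5 * 1.83232 = 460.83 K

460.83


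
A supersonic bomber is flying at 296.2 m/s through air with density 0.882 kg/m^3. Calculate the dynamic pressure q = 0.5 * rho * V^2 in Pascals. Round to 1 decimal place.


Step 1: V^2 = 296.2^2 = 87734.44
Step 2: q = 0.5 * 0.882 * 87734.44
Step 3: q = 38690.9 Pa

38690.9


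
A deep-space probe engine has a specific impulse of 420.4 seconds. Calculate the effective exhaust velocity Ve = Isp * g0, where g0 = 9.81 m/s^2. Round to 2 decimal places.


Step 1: Ve = Isp * g0 = 420.4 * 9.81
Step 2: Ve = 4124.12 m/s

4124.12


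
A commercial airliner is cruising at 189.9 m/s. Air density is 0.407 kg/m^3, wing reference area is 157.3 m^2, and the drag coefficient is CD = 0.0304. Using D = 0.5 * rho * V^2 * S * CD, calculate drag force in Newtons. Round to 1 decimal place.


Step 1: Dynamic pressure q = 0.5 * 0.407 * 189.9^2 = 7338.619 Pa
Step 2: Drag D = q * S * CD = 7338.619 * 157.3 * 0.0304
Step 3: D = 35092.7 N

35092.7


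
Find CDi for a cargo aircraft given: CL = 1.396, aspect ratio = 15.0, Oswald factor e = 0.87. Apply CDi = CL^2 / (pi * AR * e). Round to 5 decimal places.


Step 1: CL^2 = 1.396^2 = 1.948816
Step 2: pi * AR * e = 3.14159 * 15.0 * 0.87 = 40.997784
Step 3: CDi = 1.948816 / 40.997784 = 0.04753

0.04753


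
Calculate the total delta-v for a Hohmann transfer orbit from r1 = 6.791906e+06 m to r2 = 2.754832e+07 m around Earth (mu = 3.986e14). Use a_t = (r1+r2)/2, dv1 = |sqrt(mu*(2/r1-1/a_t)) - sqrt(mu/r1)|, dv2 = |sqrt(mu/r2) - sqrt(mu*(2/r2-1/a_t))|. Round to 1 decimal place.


Step 1: Transfer semi-major axis a_t = (6.791906e+06 + 2.754832e+07) / 2 = 1.717011e+07 m
Step 2: v1 (circular at r1) = sqrt(mu/r1) = 7660.78 m/s
Step 3: v_t1 = sqrt(mu*(2/r1 - 1/a_t)) = 9703.62 m/s
Step 4: dv1 = |9703.62 - 7660.78| = 2042.84 m/s
Step 5: v2 (circular at r2) = 3803.83 m/s, v_t2 = 2392.38 m/s
Step 6: dv2 = |3803.83 - 2392.38| = 1411.45 m/s
Step 7: Total delta-v = 2042.84 + 1411.45 = 3454.3 m/s

3454.3


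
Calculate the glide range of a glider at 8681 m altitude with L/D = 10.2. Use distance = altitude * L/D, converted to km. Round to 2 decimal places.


Step 1: Glide distance = altitude * L/D = 8681 * 10.2 = 88546.2 m
Step 2: Convert to km: 88546.2 / 1000 = 88.55 km

88.55


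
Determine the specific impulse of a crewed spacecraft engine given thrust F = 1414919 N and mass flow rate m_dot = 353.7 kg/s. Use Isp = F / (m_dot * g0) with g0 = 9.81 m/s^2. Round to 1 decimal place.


Step 1: m_dot * g0 = 353.7 * 9.81 = 3469.8
Step 2: Isp = 1414919 / 3469.8 = 407.8 s

407.8


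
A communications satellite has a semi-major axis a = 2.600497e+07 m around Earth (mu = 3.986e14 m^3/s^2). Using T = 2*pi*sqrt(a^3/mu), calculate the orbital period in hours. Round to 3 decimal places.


Step 1: a^3 / mu = 1.758608e+22 / 3.986e14 = 4.411962e+07
Step 2: sqrt(4.411962e+07) = 6642.2603 s
Step 3: T = 2*pi * 6642.2603 = 41734.55 s
Step 4: T in hours = 41734.55 / 3600 = 11.593 hours

11.593


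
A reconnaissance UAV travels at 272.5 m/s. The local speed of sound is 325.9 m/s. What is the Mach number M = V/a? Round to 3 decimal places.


Step 1: M = V / a = 272.5 / 325.9
Step 2: M = 0.836

0.836


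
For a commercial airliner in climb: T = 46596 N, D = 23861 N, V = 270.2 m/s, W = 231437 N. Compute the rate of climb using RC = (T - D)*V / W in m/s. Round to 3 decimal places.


Step 1: Excess thrust = T - D = 46596 - 23861 = 22735 N
Step 2: Excess power = 22735 * 270.2 = 6142997.0 W
Step 3: RC = 6142997.0 / 231437 = 26.543 m/s

26.543


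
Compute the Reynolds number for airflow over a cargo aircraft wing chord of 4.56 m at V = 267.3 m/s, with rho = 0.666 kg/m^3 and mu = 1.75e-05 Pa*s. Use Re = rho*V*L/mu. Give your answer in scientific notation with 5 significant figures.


Step 1: Numerator = rho * V * L = 0.666 * 267.3 * 4.56 = 811.779408
Step 2: Re = 811.779408 / 1.75e-05
Step 3: Re = 4.6387e+07

4.6387e+07


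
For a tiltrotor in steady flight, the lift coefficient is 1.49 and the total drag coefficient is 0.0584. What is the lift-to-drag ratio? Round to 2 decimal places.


Step 1: L/D = CL / CD = 1.49 / 0.0584
Step 2: L/D = 25.51

25.51


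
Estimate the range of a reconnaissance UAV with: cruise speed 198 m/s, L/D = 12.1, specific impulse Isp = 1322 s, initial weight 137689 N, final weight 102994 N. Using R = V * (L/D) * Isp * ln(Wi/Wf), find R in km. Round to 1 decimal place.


Step 1: Coefficient = V * (L/D) * Isp = 198 * 12.1 * 1322 = 3167247.6 m
Step 2: Wi/Wf = 137689 / 102994 = 1.336864
Step 3: ln(1.336864) = 0.290327
Step 4: R = 3167247.6 * 0.290327 = 919536.8 m = 919.5 km

919.5


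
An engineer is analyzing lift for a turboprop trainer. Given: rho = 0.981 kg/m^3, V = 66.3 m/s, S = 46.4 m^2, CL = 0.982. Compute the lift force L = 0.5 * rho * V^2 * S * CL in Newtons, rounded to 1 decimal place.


Step 1: Calculate dynamic pressure q = 0.5 * 0.981 * 66.3^2 = 0.5 * 0.981 * 4395.69 = 2156.0859 Pa
Step 2: Multiply by wing area and lift coefficient: L = 2156.0859 * 46.4 * 0.982
Step 3: L = 100042.3878 * 0.982 = 98241.6 N

98241.6


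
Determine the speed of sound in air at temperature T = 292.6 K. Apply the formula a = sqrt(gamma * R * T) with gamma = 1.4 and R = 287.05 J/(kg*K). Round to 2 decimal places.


Step 1: gamma * R * T = 1.4 * 287.05 * 292.6 = 117587.162
Step 2: a = sqrt(117587.162) = 342.91 m/s

342.91


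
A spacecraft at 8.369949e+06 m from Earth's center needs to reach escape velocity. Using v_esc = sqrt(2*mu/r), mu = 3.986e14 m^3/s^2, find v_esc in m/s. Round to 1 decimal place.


Step 1: 2*mu/r = 2 * 3.986e14 / 8.369949e+06 = 95245502.6906
Step 2: v_esc = sqrt(95245502.6906) = 9759.4 m/s

9759.4


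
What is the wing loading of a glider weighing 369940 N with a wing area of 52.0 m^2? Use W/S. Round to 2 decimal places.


Step 1: Wing loading = W / S = 369940 / 52.0
Step 2: Wing loading = 7114.23 N/m^2

7114.23


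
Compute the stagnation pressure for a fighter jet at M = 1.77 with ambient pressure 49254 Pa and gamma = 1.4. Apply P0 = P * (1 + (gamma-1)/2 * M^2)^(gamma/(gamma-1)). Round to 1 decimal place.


Step 1: (gamma-1)/2 * M^2 = 0.2 * 3.1329 = 0.62658
Step 2: 1 + 0.62658 = 1.62658
Step 3: Exponent gamma/(gamma-1) = 3.5
Step 4: P0 = 49254 * 1.62658^3.5 = 270337.0 Pa

270337.0


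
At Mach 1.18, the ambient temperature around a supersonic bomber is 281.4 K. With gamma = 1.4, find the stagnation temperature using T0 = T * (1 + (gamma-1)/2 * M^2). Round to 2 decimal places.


Step 1: (gamma-1)/2 = 0.2
Step 2: M^2 = 1.3924
Step 3: 1 + 0.2 * 1.3924 = 1.27848
Step 4: T0 = 281.4 * 1.27848 = 359.76 K

359.76


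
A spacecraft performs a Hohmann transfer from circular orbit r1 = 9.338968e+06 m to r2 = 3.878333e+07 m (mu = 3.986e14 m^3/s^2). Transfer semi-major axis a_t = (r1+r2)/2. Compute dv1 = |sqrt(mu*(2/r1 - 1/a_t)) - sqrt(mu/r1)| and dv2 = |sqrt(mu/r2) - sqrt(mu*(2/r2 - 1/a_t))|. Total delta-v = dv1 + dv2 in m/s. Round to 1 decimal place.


Step 1: Transfer semi-major axis a_t = (9.338968e+06 + 3.878333e+07) / 2 = 2.406115e+07 m
Step 2: v1 (circular at r1) = sqrt(mu/r1) = 6533.1 m/s
Step 3: v_t1 = sqrt(mu*(2/r1 - 1/a_t)) = 8294.37 m/s
Step 4: dv1 = |8294.37 - 6533.1| = 1761.27 m/s
Step 5: v2 (circular at r2) = 3205.87 m/s, v_t2 = 1997.27 m/s
Step 6: dv2 = |3205.87 - 1997.27| = 1208.6 m/s
Step 7: Total delta-v = 1761.27 + 1208.6 = 2969.9 m/s

2969.9


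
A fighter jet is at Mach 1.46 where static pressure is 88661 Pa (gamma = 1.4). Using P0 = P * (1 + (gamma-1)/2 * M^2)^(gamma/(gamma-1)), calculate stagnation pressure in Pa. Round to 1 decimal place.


Step 1: (gamma-1)/2 * M^2 = 0.2 * 2.1316 = 0.42632
Step 2: 1 + 0.42632 = 1.42632
Step 3: Exponent gamma/(gamma-1) = 3.5
Step 4: P0 = 88661 * 1.42632^3.5 = 307250.1 Pa

307250.1


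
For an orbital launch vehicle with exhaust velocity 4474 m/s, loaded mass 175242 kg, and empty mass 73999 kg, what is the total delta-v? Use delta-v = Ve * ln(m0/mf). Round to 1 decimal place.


Step 1: Mass ratio m0/mf = 175242 / 73999 = 2.368167
Step 2: ln(2.368167) = 0.862116
Step 3: delta-v = 4474 * 0.862116 = 3857.1 m/s

3857.1


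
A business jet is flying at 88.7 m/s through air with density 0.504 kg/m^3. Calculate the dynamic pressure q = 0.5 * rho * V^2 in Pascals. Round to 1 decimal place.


Step 1: V^2 = 88.7^2 = 7867.69
Step 2: q = 0.5 * 0.504 * 7867.69
Step 3: q = 1982.7 Pa

1982.7


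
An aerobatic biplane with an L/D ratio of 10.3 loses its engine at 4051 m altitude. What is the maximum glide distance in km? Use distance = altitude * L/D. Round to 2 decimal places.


Step 1: Glide distance = altitude * L/D = 4051 * 10.3 = 41725.3 m
Step 2: Convert to km: 41725.3 / 1000 = 41.73 km

41.73


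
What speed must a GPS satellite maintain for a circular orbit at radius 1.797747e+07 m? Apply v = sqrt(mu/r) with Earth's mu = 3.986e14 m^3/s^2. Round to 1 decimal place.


Step 1: mu / r = 3.986e14 / 1.797747e+07 = 22172196.6439
Step 2: v = sqrt(22172196.6439) = 4708.7 m/s

4708.7


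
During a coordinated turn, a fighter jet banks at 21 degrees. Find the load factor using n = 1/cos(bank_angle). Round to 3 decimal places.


Step 1: Convert 21 degrees to radians = 0.366519
Step 2: cos(21 deg) = 0.93358
Step 3: n = 1 / 0.93358 = 1.071

1.071


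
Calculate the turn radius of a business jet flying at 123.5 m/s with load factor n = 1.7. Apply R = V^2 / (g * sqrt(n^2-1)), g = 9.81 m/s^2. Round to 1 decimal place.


Step 1: V^2 = 123.5^2 = 15252.25
Step 2: n^2 - 1 = 1.7^2 - 1 = 1.89
Step 3: sqrt(1.89) = 1.374773
Step 4: R = 15252.25 / (9.81 * 1.374773) = 1130.9 m

1130.9
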